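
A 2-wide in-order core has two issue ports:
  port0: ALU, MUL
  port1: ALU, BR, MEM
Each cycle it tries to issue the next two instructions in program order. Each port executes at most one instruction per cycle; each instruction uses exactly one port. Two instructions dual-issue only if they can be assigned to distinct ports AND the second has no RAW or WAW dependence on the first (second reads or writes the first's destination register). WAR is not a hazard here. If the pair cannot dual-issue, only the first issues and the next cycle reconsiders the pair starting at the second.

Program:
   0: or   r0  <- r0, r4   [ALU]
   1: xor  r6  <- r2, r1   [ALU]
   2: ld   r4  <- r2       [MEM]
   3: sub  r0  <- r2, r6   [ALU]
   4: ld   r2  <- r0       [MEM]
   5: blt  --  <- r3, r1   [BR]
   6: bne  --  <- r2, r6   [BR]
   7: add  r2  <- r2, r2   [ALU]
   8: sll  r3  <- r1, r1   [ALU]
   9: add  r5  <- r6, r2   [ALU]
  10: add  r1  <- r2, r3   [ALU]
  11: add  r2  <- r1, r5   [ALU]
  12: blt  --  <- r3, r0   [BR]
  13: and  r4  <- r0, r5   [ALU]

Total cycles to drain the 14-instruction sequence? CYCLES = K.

CYCLES = 9

#0 head=0: or.ALU;xor.ALU i0/i1 dual
#1 head=2: ld.MEM;sub.ALU i2/i3 dual
#2 head=4: ld.MEM i4 no-port MEM/BR
#3 head=5: blt.BR i5 no-port BR/BR
#4 head=6: bne.BR;add.ALU i6/i7 dual
#5 head=8: sll.ALU;add.ALU i8/i9 dual
#6 head=10: add.ALU i10 RAW r1
#7 head=11: add.ALU;blt.BR i11/i12 dual
#8 head=13: and.ALU i13 tail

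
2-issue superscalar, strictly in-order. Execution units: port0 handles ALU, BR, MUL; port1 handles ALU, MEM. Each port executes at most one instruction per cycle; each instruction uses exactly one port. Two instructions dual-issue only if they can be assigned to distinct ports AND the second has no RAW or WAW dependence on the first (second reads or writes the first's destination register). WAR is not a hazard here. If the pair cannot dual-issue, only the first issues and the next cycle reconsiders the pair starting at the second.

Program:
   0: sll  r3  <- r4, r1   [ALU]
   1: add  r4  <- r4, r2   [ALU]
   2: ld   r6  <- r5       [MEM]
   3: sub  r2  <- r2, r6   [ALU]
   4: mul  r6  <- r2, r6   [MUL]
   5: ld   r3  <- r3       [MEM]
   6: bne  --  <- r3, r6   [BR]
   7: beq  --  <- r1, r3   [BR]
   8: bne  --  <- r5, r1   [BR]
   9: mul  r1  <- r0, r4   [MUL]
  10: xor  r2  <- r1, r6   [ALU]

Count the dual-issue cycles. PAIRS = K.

c0: i0&i1 sll;add  dual
c1: i2 ld  RAW r6
c2: i3 sub  RAW r2
c3: i4&i5 mul;ld  dual
c4: i6 bne  no-port BR/BR
c5: i7 beq  no-port BR/BR
c6: i8 bne  no-port BR/MUL
c7: i9 mul  RAW r1
c8: i10 xor  tail

PAIRS = 2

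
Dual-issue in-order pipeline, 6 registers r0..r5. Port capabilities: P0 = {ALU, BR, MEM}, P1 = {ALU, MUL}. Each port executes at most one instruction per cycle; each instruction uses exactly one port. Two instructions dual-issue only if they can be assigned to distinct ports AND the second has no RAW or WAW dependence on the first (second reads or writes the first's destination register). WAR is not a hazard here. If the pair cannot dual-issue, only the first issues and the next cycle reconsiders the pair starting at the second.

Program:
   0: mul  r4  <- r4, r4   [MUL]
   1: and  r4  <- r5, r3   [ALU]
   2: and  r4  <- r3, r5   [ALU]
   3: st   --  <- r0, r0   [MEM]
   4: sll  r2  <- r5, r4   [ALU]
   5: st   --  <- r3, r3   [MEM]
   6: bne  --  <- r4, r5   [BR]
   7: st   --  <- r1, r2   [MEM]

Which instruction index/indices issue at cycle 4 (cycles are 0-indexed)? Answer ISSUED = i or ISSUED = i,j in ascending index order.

c0: i0 mul  WAW r4
c1: i1 and  WAW r4
c2: i2/i3 and;st  dual
c3: i4/i5 sll;st  dual
c4: i6 bne  no-port BR/MEM
c5: i7 st  tail

ISSUED = 6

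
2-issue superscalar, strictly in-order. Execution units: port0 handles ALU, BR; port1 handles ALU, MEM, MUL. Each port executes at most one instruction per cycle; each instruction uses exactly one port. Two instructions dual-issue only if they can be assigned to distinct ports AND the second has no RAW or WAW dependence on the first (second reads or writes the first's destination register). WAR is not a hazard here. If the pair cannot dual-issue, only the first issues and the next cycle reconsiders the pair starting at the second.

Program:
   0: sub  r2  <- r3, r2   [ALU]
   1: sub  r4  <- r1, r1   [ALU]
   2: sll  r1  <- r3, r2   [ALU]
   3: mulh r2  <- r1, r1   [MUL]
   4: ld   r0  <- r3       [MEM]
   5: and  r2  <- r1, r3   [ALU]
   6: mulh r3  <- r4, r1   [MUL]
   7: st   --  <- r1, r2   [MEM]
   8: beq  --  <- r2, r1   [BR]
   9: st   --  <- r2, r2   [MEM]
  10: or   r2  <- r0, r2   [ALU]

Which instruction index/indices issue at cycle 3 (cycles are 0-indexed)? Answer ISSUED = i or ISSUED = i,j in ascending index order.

ISSUED = 4,5

#0 head=0: sub.ALU+sub.ALU i0+i1 pair
#1 head=2: sll.ALU i2 RAW r1
#2 head=3: mulh.MUL i3 no-port MUL/MEM
#3 head=4: ld.MEM+and.ALU i4+i5 pair
#4 head=6: mulh.MUL i6 no-port MUL/MEM
#5 head=7: st.MEM+beq.BR i7+i8 pair
#6 head=9: st.MEM+or.ALU i9+i10 pair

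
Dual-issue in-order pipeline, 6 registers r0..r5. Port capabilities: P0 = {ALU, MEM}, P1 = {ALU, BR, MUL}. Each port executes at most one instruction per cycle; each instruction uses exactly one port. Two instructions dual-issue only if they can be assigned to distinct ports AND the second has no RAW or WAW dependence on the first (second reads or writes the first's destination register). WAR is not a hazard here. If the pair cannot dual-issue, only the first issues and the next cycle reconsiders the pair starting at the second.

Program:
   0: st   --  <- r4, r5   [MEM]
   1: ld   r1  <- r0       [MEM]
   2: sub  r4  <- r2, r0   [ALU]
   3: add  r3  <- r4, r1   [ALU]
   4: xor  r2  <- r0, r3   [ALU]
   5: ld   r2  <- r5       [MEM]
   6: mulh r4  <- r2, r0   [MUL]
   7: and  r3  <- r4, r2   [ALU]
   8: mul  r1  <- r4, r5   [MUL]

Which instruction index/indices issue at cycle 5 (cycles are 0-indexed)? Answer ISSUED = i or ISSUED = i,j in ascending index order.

ISSUED = 6

t=0 i0:st.MEM ; no-port MEM/MEM
t=1 i1,i2:ld.MEM sub.ALU ; dual
t=2 i3:add.ALU ; RAW r3
t=3 i4:xor.ALU ; WAW r2
t=4 i5:ld.MEM ; RAW r2
t=5 i6:mulh.MUL ; RAW r4
t=6 i7,i8:and.ALU mul.MUL ; dual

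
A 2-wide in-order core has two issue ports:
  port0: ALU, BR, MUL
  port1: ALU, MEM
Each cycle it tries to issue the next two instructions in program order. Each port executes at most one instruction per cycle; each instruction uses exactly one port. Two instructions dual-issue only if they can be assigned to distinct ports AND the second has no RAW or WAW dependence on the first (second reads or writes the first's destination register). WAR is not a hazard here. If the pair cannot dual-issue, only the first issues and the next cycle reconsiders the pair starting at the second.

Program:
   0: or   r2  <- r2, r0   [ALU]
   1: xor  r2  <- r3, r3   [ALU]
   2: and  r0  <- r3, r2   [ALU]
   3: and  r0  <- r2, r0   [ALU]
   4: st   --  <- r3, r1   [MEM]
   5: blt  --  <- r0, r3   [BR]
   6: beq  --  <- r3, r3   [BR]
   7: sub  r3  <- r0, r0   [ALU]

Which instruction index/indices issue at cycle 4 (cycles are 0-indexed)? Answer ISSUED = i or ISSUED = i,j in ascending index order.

ISSUED = 5

c0: i0 or  WAW r2
c1: i1 xor  RAW r2
c2: i2 and  RAW+WAW r0
c3: i3&i4 and+st  pair
c4: i5 blt  no-port BR/BR
c5: i6&i7 beq+sub  pair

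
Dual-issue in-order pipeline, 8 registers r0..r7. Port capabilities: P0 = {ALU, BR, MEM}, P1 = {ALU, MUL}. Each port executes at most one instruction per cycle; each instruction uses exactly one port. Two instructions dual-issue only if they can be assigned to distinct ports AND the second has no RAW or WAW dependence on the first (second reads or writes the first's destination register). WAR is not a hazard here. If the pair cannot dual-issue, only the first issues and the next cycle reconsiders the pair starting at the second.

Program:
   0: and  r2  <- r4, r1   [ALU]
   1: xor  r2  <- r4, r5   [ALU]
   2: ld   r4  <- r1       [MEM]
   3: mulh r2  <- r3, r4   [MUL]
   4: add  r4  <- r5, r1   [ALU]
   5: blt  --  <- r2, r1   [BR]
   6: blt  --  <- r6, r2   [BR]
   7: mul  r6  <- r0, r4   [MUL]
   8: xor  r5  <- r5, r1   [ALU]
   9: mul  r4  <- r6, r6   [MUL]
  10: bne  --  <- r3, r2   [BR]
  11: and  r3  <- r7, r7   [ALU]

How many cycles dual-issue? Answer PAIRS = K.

PAIRS = 5

t=0 i0:and.ALU ; WAW r2
t=1 i1/i2:xor.ALU ld.MEM ; dual
t=2 i3/i4:mulh.MUL add.ALU ; dual
t=3 i5:blt.BR ; no-port BR/BR
t=4 i6/i7:blt.BR mul.MUL ; dual
t=5 i8/i9:xor.ALU mul.MUL ; dual
t=6 i10/i11:bne.BR and.ALU ; dual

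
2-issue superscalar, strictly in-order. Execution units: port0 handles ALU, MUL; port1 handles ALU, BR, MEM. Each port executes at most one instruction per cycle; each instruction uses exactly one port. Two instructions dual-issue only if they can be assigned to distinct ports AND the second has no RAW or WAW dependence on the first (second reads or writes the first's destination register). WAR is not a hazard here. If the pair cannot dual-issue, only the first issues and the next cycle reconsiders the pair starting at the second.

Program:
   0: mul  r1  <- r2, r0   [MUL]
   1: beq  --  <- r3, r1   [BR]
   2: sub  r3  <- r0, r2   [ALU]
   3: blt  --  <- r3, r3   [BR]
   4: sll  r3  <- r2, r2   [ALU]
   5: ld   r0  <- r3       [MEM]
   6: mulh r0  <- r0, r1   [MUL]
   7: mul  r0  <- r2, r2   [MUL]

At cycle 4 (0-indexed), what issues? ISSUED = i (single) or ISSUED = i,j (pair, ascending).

ISSUED = 6

0. mul @i0  | RAW r1
1. beq;sub @i1,i2  | 2-wide
2. blt;sll @i3,i4  | 2-wide
3. ld @i5  | RAW+WAW r0
4. mulh @i6  | no-port MUL/MUL
5. mul @i7  | tail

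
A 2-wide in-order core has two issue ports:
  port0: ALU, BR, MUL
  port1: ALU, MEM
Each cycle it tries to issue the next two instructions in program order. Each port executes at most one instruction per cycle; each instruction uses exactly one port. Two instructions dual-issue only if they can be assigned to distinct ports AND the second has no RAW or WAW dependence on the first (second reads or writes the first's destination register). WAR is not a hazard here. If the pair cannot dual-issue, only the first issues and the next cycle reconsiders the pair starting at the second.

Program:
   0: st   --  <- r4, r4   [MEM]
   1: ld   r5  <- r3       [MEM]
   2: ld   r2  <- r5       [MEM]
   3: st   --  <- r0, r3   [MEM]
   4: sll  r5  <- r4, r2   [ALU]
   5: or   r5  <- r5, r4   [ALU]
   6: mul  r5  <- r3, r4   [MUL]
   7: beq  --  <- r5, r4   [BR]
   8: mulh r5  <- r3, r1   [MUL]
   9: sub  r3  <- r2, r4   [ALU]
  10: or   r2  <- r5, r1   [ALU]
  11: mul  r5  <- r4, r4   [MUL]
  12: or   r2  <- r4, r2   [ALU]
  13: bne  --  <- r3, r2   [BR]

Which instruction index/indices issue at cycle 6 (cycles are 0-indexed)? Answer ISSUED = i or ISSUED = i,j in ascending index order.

ISSUED = 7

#0 head=0: st.MEM i0 no-port MEM/MEM
#1 head=1: ld.MEM i1 no-port MEM/MEM
#2 head=2: ld.MEM i2 no-port MEM/MEM
#3 head=3: st.MEM;sll.ALU i3+i4 dual
#4 head=5: or.ALU i5 WAW r5
#5 head=6: mul.MUL i6 no-port MUL/BR
#6 head=7: beq.BR i7 no-port BR/MUL
#7 head=8: mulh.MUL;sub.ALU i8+i9 dual
#8 head=10: or.ALU;mul.MUL i10+i11 dual
#9 head=12: or.ALU i12 RAW r2
#10 head=13: bne.BR i13 tail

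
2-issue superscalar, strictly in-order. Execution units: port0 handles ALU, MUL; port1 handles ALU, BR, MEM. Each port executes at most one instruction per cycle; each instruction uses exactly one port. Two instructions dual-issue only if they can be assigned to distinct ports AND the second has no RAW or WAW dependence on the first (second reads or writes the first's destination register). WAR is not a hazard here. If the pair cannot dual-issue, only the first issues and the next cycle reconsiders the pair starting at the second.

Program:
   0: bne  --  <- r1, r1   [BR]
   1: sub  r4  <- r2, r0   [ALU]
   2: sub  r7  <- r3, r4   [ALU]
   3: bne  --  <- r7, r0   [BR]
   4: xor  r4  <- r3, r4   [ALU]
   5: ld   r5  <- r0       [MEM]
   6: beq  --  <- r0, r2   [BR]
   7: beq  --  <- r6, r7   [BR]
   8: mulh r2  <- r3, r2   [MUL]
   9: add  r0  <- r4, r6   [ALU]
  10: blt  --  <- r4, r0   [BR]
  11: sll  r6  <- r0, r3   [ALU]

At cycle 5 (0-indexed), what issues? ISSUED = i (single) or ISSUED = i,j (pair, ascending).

  cy0 -> i0,i1 (bne.BR/sub.ALU) pair
  cy1 -> i2 (sub.ALU) RAW r7
  cy2 -> i3,i4 (bne.BR/xor.ALU) pair
  cy3 -> i5 (ld.MEM) no-port MEM/BR
  cy4 -> i6 (beq.BR) no-port BR/BR
  cy5 -> i7,i8 (beq.BR/mulh.MUL) pair
  cy6 -> i9 (add.ALU) RAW r0
  cy7 -> i10,i11 (blt.BR/sll.ALU) pair

ISSUED = 7,8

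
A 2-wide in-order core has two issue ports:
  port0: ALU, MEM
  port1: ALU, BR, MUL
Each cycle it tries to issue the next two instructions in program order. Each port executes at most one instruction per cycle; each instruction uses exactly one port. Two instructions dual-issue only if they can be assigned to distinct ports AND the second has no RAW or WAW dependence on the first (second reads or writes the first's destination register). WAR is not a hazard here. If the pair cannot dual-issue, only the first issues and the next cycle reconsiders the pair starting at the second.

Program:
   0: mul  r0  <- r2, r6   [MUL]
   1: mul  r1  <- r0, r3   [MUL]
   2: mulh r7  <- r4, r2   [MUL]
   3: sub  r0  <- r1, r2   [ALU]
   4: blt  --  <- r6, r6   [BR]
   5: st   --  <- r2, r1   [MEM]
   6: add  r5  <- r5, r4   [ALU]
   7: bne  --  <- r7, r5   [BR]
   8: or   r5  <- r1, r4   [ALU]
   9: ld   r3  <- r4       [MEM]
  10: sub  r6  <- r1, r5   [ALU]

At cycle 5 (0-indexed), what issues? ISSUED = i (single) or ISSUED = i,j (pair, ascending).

t=0 i0:mul.MUL ; no-port MUL/MUL
t=1 i1:mul.MUL ; no-port MUL/MUL
t=2 i2&i3:mulh.MUL+sub.ALU ; pair
t=3 i4&i5:blt.BR+st.MEM ; pair
t=4 i6:add.ALU ; RAW r5
t=5 i7&i8:bne.BR+or.ALU ; pair
t=6 i9&i10:ld.MEM+sub.ALU ; pair

ISSUED = 7,8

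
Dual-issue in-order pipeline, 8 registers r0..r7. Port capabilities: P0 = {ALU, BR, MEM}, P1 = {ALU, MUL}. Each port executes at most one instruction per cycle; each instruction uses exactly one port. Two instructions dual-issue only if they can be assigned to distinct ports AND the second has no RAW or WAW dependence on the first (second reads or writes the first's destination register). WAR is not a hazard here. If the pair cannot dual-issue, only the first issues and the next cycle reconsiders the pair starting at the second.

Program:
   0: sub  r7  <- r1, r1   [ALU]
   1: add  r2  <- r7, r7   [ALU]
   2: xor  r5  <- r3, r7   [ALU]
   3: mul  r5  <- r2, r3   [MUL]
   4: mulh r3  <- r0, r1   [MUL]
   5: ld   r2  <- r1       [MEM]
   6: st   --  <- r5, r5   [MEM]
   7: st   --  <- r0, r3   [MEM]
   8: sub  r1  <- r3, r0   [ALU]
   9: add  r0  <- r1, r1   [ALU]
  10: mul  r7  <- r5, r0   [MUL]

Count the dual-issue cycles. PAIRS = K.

PAIRS = 3

#0 head=0: sub i0 RAW r7
#1 head=1: add;xor i1,i2 dual
#2 head=3: mul i3 no-port MUL/MUL
#3 head=4: mulh;ld i4,i5 dual
#4 head=6: st i6 no-port MEM/MEM
#5 head=7: st;sub i7,i8 dual
#6 head=9: add i9 RAW r0
#7 head=10: mul i10 tail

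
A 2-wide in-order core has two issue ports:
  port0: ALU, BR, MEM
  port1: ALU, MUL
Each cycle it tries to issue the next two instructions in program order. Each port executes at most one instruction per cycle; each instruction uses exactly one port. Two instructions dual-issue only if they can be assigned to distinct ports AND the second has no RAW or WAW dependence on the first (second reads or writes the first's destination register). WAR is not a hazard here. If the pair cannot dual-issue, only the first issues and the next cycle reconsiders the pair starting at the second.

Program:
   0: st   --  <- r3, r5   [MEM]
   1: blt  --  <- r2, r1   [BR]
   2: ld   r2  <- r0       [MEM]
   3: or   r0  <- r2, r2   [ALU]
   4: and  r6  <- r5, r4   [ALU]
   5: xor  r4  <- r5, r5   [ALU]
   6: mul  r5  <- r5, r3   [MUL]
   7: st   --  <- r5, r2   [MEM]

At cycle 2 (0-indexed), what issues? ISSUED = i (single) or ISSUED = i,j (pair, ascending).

ISSUED = 2

#0 head=0: st.MEM i0 no-port MEM/BR
#1 head=1: blt.BR i1 no-port BR/MEM
#2 head=2: ld.MEM i2 RAW r2
#3 head=3: or.ALU and.ALU i3&i4 dual
#4 head=5: xor.ALU mul.MUL i5&i6 dual
#5 head=7: st.MEM i7 tail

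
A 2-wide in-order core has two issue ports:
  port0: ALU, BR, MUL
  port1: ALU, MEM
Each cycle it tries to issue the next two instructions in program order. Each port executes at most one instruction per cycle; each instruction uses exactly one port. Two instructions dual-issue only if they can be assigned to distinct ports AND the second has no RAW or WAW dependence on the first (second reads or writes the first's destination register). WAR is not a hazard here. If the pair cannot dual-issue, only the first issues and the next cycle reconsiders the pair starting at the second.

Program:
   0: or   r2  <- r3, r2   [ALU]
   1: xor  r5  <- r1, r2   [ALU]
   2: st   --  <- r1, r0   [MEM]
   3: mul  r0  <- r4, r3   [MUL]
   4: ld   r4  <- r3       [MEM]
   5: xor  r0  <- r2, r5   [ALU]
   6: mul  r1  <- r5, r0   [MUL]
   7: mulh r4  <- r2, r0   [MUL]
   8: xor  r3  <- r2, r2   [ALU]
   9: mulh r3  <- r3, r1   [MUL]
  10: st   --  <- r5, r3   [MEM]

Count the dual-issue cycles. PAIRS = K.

PAIRS = 3

0. or.ALU @i0  | RAW r2
1. xor.ALU;st.MEM @i1/i2  | 2-wide
2. mul.MUL;ld.MEM @i3/i4  | 2-wide
3. xor.ALU @i5  | RAW r0
4. mul.MUL @i6  | no-port MUL/MUL
5. mulh.MUL;xor.ALU @i7/i8  | 2-wide
6. mulh.MUL @i9  | RAW r3
7. st.MEM @i10  | tail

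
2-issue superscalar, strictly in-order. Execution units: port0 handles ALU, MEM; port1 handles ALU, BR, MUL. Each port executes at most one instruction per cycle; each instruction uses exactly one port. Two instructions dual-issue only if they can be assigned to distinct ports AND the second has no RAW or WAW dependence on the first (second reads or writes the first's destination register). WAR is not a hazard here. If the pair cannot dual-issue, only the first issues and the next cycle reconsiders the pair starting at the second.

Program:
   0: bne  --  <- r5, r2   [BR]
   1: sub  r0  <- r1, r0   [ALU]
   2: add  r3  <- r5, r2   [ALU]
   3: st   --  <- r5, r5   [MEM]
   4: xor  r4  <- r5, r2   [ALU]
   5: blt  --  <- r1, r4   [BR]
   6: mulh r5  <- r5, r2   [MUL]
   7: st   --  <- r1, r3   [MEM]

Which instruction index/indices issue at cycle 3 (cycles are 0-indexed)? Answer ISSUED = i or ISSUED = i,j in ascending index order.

ISSUED = 5

  cy0 -> i0/i1 (bne.BR+sub.ALU) pair
  cy1 -> i2/i3 (add.ALU+st.MEM) pair
  cy2 -> i4 (xor.ALU) RAW r4
  cy3 -> i5 (blt.BR) no-port BR/MUL
  cy4 -> i6/i7 (mulh.MUL+st.MEM) pair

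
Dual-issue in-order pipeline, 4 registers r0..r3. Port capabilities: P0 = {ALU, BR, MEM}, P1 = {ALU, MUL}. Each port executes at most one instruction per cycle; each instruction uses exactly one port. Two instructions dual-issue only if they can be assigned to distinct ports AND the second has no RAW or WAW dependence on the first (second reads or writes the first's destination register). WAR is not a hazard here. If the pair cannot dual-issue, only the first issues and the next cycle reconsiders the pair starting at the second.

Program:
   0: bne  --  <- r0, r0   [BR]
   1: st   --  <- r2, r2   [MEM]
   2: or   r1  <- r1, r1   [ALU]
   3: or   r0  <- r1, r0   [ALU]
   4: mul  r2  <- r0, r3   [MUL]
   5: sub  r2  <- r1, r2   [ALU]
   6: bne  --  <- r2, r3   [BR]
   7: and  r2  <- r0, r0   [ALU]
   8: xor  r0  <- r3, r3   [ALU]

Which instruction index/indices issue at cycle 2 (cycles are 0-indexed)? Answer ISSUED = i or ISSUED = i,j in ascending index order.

ISSUED = 3

0. bne.BR @i0  | no-port BR/MEM
1. st.MEM+or.ALU @i1/i2  | pair
2. or.ALU @i3  | RAW r0
3. mul.MUL @i4  | RAW+WAW r2
4. sub.ALU @i5  | RAW r2
5. bne.BR+and.ALU @i6/i7  | pair
6. xor.ALU @i8  | tail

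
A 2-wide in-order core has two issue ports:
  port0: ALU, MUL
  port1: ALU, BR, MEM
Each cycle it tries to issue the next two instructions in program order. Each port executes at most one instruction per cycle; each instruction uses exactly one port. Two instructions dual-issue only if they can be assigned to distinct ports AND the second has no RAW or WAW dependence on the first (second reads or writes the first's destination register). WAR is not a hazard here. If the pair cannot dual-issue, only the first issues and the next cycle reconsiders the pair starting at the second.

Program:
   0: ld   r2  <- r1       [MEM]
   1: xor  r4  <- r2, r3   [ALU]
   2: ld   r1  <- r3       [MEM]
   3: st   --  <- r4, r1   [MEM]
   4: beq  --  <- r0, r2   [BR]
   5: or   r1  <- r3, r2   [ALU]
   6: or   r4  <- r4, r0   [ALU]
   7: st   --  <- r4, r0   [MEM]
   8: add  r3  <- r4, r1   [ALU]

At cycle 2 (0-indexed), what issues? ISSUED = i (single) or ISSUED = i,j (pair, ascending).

ISSUED = 3

[0] i0  ld  -- RAW r2
[1] i1+i2  xor;ld  -- pair
[2] i3  st  -- no-port MEM/BR
[3] i4+i5  beq;or  -- pair
[4] i6  or  -- RAW r4
[5] i7+i8  st;add  -- pair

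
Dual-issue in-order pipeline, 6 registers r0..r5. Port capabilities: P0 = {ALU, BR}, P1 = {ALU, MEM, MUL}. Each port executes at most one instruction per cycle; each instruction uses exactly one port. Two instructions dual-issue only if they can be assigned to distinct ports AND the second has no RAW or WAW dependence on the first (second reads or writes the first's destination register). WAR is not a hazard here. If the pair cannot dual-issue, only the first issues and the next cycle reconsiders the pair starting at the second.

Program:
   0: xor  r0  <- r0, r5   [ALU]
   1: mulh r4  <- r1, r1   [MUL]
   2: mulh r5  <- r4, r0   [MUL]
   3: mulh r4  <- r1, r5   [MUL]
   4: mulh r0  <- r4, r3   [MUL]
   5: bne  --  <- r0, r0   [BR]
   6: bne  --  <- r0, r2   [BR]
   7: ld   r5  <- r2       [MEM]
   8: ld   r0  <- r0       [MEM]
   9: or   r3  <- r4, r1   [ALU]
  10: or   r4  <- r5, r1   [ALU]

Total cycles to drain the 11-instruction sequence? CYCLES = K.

CYCLES = 8

#0 head=0: xor+mulh i0&i1 2-wide
#1 head=2: mulh i2 no-port MUL/MUL
#2 head=3: mulh i3 no-port MUL/MUL
#3 head=4: mulh i4 RAW r0
#4 head=5: bne i5 no-port BR/BR
#5 head=6: bne+ld i6&i7 2-wide
#6 head=8: ld+or i8&i9 2-wide
#7 head=10: or i10 tail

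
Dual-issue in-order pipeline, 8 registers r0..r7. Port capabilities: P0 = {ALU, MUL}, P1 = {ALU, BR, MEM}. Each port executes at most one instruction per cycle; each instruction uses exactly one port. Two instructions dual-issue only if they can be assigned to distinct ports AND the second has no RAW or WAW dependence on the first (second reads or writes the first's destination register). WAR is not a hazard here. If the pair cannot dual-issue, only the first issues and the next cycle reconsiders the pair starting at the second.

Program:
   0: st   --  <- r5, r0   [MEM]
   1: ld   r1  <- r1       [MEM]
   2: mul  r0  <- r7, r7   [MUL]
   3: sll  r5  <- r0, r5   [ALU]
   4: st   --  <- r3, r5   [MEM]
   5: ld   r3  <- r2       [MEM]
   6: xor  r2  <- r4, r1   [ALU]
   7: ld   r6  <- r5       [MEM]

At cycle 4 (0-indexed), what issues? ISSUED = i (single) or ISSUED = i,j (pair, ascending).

ISSUED = 5,6

t=0 i0:st.MEM ; no-port MEM/MEM
t=1 i1+i2:ld.MEM;mul.MUL ; 2-wide
t=2 i3:sll.ALU ; RAW r5
t=3 i4:st.MEM ; no-port MEM/MEM
t=4 i5+i6:ld.MEM;xor.ALU ; 2-wide
t=5 i7:ld.MEM ; tail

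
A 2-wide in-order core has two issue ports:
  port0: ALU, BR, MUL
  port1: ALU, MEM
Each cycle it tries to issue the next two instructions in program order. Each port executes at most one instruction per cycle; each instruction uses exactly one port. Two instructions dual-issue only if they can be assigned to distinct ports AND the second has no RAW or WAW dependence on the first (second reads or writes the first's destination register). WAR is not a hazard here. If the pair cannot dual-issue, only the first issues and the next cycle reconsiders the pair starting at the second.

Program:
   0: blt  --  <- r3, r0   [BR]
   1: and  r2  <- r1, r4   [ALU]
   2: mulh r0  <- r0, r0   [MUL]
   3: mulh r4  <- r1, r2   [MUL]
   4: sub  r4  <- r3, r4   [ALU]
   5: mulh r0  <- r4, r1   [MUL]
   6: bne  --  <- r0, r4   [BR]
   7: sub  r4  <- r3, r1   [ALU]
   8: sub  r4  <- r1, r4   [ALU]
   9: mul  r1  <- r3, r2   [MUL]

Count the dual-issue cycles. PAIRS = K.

  cy0 -> i0+i1 (blt.BR and.ALU) dual
  cy1 -> i2 (mulh.MUL) no-port MUL/MUL
  cy2 -> i3 (mulh.MUL) RAW+WAW r4
  cy3 -> i4 (sub.ALU) RAW r4
  cy4 -> i5 (mulh.MUL) no-port MUL/BR
  cy5 -> i6+i7 (bne.BR sub.ALU) dual
  cy6 -> i8+i9 (sub.ALU mul.MUL) dual

PAIRS = 3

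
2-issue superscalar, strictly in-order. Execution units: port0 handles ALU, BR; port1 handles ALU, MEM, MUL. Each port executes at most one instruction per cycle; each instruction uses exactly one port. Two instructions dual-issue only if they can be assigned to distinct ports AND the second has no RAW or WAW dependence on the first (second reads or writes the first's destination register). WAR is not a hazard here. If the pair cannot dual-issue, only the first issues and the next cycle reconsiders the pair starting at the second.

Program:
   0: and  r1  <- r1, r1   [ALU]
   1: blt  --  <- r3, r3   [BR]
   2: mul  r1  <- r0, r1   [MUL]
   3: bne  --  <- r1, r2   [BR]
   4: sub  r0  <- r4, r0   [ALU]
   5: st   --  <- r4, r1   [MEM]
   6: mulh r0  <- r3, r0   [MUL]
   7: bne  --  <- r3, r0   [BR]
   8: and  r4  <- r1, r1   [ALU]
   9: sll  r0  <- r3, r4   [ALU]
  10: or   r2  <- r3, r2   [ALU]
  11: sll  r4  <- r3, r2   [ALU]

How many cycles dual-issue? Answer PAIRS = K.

PAIRS = 4

  cy0 -> i0+i1 (and/blt) 2-wide
  cy1 -> i2 (mul) RAW r1
  cy2 -> i3+i4 (bne/sub) 2-wide
  cy3 -> i5 (st) no-port MEM/MUL
  cy4 -> i6 (mulh) RAW r0
  cy5 -> i7+i8 (bne/and) 2-wide
  cy6 -> i9+i10 (sll/or) 2-wide
  cy7 -> i11 (sll) tail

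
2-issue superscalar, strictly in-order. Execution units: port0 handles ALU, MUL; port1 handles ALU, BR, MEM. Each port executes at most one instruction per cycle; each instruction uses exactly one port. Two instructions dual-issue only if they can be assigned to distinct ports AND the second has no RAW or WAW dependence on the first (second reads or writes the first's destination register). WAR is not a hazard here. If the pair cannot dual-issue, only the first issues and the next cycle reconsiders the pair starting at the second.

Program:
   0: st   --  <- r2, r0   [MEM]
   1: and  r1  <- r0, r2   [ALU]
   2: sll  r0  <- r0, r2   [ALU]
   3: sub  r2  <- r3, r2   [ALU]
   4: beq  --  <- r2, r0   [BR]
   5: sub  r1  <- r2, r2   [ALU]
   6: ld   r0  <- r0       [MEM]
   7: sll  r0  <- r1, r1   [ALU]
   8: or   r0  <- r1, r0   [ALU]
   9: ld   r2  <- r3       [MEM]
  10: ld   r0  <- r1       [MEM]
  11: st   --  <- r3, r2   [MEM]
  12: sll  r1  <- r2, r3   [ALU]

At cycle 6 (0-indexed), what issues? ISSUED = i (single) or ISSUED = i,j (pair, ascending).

c0: i0&i1 st/and  2-wide
c1: i2&i3 sll/sub  2-wide
c2: i4&i5 beq/sub  2-wide
c3: i6 ld  WAW r0
c4: i7 sll  RAW+WAW r0
c5: i8&i9 or/ld  2-wide
c6: i10 ld  no-port MEM/MEM
c7: i11&i12 st/sll  2-wide

ISSUED = 10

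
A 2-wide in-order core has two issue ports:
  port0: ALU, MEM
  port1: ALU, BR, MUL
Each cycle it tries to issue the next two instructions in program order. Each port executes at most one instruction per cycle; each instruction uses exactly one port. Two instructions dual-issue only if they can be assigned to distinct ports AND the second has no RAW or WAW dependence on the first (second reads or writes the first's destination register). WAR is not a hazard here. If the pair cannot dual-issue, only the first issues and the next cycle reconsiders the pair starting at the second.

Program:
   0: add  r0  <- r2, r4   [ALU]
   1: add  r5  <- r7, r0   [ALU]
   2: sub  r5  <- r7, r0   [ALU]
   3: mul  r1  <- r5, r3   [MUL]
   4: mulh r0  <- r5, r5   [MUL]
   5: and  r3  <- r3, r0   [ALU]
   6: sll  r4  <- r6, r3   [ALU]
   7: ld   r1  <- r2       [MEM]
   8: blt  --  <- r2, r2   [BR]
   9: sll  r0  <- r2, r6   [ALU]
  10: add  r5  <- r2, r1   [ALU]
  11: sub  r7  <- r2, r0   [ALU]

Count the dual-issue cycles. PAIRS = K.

[0] i0  add  -- RAW r0
[1] i1  add  -- WAW r5
[2] i2  sub  -- RAW r5
[3] i3  mul  -- no-port MUL/MUL
[4] i4  mulh  -- RAW r0
[5] i5  and  -- RAW r3
[6] i6/i7  sll/ld  -- dual
[7] i8/i9  blt/sll  -- dual
[8] i10/i11  add/sub  -- dual

PAIRS = 3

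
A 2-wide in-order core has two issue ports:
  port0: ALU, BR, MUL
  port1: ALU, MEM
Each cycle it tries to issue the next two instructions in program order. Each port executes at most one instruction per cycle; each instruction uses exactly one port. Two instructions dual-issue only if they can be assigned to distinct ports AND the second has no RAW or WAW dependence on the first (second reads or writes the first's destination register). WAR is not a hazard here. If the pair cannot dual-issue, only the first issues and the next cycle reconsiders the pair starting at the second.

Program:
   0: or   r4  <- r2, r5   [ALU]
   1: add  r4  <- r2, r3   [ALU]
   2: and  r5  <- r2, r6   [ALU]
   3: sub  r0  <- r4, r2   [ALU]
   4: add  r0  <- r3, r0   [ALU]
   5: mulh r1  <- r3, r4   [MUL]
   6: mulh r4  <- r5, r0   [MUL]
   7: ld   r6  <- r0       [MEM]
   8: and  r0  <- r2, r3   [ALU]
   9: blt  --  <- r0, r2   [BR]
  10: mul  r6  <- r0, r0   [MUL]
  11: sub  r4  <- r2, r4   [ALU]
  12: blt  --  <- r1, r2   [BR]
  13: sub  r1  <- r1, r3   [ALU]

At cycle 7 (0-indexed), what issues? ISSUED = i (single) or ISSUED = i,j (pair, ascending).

c0: i0 or.ALU  WAW r4
c1: i1+i2 add.ALU+and.ALU  2-wide
c2: i3 sub.ALU  RAW+WAW r0
c3: i4+i5 add.ALU+mulh.MUL  2-wide
c4: i6+i7 mulh.MUL+ld.MEM  2-wide
c5: i8 and.ALU  RAW r0
c6: i9 blt.BR  no-port BR/MUL
c7: i10+i11 mul.MUL+sub.ALU  2-wide
c8: i12+i13 blt.BR+sub.ALU  2-wide

ISSUED = 10,11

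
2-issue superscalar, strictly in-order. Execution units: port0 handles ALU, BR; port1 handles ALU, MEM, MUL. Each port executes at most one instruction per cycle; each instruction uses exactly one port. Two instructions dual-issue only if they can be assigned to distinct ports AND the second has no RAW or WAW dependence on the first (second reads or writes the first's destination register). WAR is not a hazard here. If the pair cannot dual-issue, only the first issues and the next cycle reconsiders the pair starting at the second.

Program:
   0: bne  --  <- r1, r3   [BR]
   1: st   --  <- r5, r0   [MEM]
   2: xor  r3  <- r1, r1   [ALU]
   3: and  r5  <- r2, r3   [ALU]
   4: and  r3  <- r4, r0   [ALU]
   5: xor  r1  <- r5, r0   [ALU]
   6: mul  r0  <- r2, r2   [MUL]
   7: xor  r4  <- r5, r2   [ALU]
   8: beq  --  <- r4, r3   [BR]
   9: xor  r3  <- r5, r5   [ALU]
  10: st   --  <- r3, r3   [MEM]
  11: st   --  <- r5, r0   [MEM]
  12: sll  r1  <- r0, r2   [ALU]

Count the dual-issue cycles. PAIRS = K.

c0: i0+i1 bne.BR;st.MEM  pair
c1: i2 xor.ALU  RAW r3
c2: i3+i4 and.ALU;and.ALU  pair
c3: i5+i6 xor.ALU;mul.MUL  pair
c4: i7 xor.ALU  RAW r4
c5: i8+i9 beq.BR;xor.ALU  pair
c6: i10 st.MEM  no-port MEM/MEM
c7: i11+i12 st.MEM;sll.ALU  pair

PAIRS = 5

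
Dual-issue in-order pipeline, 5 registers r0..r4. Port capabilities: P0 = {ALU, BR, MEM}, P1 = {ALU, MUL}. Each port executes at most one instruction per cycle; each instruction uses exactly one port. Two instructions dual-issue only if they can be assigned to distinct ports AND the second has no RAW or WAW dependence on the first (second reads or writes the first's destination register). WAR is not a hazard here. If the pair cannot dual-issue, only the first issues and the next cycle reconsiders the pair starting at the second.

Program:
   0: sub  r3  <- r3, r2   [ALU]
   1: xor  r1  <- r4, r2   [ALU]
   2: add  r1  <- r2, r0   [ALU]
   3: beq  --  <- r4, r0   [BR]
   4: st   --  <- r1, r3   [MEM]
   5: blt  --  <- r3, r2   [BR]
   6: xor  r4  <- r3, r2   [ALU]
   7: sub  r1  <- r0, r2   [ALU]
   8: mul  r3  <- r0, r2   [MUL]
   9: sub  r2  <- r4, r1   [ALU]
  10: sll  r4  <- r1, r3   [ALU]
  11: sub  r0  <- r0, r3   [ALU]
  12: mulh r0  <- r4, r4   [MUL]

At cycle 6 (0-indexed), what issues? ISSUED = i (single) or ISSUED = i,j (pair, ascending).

ISSUED = 11

#0 head=0: sub xor i0+i1 dual
#1 head=2: add beq i2+i3 dual
#2 head=4: st i4 no-port MEM/BR
#3 head=5: blt xor i5+i6 dual
#4 head=7: sub mul i7+i8 dual
#5 head=9: sub sll i9+i10 dual
#6 head=11: sub i11 WAW r0
#7 head=12: mulh i12 tail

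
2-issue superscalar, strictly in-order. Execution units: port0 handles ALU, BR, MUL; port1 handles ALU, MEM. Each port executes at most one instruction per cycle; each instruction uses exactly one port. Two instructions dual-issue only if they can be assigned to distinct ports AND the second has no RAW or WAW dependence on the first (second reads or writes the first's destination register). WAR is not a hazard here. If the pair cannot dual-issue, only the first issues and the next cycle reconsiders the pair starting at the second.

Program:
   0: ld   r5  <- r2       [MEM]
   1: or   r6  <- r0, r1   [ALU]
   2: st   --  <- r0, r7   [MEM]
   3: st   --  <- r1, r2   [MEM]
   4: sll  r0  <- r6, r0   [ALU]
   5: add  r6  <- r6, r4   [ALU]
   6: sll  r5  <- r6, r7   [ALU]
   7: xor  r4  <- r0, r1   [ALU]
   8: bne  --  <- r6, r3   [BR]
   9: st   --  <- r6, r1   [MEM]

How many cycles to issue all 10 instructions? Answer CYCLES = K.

c0: i0/i1 ld.MEM;or.ALU  dual
c1: i2 st.MEM  no-port MEM/MEM
c2: i3/i4 st.MEM;sll.ALU  dual
c3: i5 add.ALU  RAW r6
c4: i6/i7 sll.ALU;xor.ALU  dual
c5: i8/i9 bne.BR;st.MEM  dual

CYCLES = 6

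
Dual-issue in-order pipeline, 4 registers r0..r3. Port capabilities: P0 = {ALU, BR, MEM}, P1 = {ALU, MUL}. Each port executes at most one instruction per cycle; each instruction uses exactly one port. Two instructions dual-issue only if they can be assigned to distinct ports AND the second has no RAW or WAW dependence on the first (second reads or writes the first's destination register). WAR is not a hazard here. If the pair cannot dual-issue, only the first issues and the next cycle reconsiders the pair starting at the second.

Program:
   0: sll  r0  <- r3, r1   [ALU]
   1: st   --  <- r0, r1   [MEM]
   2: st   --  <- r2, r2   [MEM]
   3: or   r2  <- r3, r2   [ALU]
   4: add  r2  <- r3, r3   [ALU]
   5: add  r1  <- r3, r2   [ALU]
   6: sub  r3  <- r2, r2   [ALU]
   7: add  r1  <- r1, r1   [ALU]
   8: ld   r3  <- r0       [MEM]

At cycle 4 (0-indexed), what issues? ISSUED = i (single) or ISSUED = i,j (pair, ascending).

ISSUED = 5,6

c0: i0 sll  RAW r0
c1: i1 st  no-port MEM/MEM
c2: i2,i3 st or  dual
c3: i4 add  RAW r2
c4: i5,i6 add sub  dual
c5: i7,i8 add ld  dual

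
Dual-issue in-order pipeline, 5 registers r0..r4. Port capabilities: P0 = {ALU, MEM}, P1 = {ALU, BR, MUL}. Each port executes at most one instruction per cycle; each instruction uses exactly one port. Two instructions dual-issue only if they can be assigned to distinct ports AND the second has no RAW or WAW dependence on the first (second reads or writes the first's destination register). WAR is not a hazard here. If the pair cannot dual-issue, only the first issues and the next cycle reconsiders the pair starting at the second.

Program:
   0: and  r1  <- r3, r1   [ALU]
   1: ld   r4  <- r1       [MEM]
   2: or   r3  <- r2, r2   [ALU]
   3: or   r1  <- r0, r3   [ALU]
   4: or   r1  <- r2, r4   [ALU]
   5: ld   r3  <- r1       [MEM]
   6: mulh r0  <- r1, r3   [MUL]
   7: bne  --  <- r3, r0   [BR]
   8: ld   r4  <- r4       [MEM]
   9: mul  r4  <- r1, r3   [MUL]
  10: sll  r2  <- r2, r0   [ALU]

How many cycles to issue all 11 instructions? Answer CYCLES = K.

CYCLES = 8

t=0 i0:and ; RAW r1
t=1 i1+i2:ld;or ; dual
t=2 i3:or ; WAW r1
t=3 i4:or ; RAW r1
t=4 i5:ld ; RAW r3
t=5 i6:mulh ; no-port MUL/BR
t=6 i7+i8:bne;ld ; dual
t=7 i9+i10:mul;sll ; dual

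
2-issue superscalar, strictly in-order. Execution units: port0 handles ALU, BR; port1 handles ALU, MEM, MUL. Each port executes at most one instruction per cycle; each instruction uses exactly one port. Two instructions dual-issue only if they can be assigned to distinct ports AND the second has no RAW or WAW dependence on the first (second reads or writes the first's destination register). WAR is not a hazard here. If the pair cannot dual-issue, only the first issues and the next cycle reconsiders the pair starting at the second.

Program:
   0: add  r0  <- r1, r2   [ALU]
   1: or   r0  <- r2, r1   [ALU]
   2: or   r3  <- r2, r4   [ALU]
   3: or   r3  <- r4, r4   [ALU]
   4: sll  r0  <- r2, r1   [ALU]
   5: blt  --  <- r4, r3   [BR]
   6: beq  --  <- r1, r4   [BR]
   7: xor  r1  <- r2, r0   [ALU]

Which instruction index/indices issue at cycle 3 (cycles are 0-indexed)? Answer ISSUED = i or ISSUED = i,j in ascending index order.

ISSUED = 5

#0 head=0: add i0 WAW r0
#1 head=1: or;or i1+i2 pair
#2 head=3: or;sll i3+i4 pair
#3 head=5: blt i5 no-port BR/BR
#4 head=6: beq;xor i6+i7 pair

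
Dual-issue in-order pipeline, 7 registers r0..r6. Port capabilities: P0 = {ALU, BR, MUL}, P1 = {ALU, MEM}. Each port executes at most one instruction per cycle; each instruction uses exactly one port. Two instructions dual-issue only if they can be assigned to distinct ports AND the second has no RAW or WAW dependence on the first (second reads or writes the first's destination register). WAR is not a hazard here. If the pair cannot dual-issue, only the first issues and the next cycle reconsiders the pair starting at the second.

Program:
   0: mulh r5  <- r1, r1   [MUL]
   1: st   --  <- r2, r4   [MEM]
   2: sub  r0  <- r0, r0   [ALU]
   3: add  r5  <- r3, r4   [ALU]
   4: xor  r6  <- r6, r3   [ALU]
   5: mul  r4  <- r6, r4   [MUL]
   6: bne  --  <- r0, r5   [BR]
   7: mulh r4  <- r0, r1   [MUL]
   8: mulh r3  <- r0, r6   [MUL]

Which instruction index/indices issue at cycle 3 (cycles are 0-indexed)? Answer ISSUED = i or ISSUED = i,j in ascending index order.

0. mulh+st @i0/i1  | 2-wide
1. sub+add @i2/i3  | 2-wide
2. xor @i4  | RAW r6
3. mul @i5  | no-port MUL/BR
4. bne @i6  | no-port BR/MUL
5. mulh @i7  | no-port MUL/MUL
6. mulh @i8  | tail

ISSUED = 5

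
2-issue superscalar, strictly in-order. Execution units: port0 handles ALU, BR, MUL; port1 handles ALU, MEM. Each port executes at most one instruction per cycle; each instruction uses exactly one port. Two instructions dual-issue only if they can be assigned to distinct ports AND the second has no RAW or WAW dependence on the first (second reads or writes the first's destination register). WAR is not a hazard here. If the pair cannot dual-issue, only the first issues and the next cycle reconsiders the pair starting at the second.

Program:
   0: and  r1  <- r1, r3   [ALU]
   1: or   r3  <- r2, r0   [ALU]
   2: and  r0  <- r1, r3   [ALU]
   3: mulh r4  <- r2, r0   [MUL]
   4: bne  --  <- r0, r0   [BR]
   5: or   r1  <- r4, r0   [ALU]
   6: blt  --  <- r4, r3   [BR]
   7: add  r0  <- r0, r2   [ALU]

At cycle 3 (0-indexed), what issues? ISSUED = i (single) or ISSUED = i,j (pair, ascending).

0. and/or @i0,i1  | pair
1. and @i2  | RAW r0
2. mulh @i3  | no-port MUL/BR
3. bne/or @i4,i5  | pair
4. blt/add @i6,i7  | pair

ISSUED = 4,5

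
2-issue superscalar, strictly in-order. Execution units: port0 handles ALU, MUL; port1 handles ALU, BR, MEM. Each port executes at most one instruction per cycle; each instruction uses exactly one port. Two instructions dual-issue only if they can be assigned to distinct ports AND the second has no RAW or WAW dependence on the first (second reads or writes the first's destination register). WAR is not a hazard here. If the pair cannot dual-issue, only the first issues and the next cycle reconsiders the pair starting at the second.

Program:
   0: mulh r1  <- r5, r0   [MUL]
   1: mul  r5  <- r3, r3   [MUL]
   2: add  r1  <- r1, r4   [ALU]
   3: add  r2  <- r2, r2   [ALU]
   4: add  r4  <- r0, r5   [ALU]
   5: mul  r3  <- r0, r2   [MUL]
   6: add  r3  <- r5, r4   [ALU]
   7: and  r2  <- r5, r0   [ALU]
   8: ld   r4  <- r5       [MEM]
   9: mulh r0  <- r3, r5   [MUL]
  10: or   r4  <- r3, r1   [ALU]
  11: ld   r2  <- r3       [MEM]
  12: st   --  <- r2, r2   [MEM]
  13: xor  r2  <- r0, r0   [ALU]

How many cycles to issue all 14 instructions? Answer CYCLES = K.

CYCLES = 8

c0: i0 mulh.MUL  no-port MUL/MUL
c1: i1+i2 mul.MUL add.ALU  2-wide
c2: i3+i4 add.ALU add.ALU  2-wide
c3: i5 mul.MUL  WAW r3
c4: i6+i7 add.ALU and.ALU  2-wide
c5: i8+i9 ld.MEM mulh.MUL  2-wide
c6: i10+i11 or.ALU ld.MEM  2-wide
c7: i12+i13 st.MEM xor.ALU  2-wide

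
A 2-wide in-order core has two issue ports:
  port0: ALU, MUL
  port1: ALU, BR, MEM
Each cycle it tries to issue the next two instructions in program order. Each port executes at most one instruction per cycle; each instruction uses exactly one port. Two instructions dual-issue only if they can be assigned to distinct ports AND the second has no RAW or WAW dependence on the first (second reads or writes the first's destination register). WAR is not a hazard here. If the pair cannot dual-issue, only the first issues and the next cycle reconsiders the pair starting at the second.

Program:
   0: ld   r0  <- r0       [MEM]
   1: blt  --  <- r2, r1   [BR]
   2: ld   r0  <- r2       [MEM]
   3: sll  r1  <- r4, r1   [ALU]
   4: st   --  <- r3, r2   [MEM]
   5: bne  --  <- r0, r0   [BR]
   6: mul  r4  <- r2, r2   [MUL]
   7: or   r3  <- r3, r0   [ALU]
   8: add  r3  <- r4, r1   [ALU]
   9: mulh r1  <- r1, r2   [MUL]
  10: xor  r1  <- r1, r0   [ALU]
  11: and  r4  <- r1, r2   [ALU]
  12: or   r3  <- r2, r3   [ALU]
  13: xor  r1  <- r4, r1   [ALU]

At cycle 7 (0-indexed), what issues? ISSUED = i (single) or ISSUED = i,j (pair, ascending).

0. ld.MEM @i0  | no-port MEM/BR
1. blt.BR @i1  | no-port BR/MEM
2. ld.MEM/sll.ALU @i2,i3  | dual
3. st.MEM @i4  | no-port MEM/BR
4. bne.BR/mul.MUL @i5,i6  | dual
5. or.ALU @i7  | WAW r3
6. add.ALU/mulh.MUL @i8,i9  | dual
7. xor.ALU @i10  | RAW r1
8. and.ALU/or.ALU @i11,i12  | dual
9. xor.ALU @i13  | tail

ISSUED = 10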